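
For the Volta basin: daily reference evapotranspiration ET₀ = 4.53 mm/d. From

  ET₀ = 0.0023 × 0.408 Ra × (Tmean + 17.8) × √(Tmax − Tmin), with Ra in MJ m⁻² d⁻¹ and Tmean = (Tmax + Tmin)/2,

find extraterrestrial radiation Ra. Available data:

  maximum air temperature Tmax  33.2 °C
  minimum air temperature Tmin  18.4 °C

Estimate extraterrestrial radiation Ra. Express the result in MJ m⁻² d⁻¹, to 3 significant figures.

28.8 MJ m⁻² d⁻¹

Tmean = (33.2+18.4)/2 = 25.80 °C; ΔT = 14.8
Ra = ET₀ / [0.0023 × 0.408 × (Tmean+17.8) × √ΔT]
   = 4.53 / (0.0023 × 0.408 × 43.60 × 3.8471) = 28.780 MJ m⁻² d⁻¹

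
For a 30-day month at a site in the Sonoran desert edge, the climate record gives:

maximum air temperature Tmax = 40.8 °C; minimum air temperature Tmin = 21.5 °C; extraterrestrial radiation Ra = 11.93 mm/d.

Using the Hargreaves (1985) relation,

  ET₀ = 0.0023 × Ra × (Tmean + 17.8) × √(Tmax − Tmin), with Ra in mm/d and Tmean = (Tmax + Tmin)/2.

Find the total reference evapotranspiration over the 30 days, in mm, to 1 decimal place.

177.0 mm

Tmean = (40.8 + 21.5)/2 = 31.15 °C
ET₀ = 0.0023 × 11.93 × (31.15 + 17.8) × √19.3 = 0.0023 × 11.93 × 48.95 × 4.3932 = 5.9007 mm/d
Over 30 days: 5.9007 × 30 = 177.021 mm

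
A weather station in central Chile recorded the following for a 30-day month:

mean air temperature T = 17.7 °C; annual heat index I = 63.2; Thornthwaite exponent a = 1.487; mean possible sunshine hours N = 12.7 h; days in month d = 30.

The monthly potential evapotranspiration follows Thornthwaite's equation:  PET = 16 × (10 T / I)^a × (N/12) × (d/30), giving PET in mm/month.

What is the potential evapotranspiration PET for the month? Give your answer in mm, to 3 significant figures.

78.3 mm

10T/I = 10 × 17.7 / 63.2 = 2.8006
(10T/I)^a = 2.8006^1.487 = 4.6245
Uncorrected PET = 16 × 4.6245 = 73.992 mm
Correction = (N/12)(d/30) = (12.7/12)(30/30) = 1.0583
PET = 73.992 × 1.0583 = 78.306 mm/month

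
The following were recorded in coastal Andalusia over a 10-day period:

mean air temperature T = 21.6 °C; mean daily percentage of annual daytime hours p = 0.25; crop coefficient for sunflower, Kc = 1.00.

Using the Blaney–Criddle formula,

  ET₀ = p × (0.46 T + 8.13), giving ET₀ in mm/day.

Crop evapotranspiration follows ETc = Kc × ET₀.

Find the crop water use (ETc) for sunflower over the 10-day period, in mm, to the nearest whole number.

ET₀ = 0.25 × (0.46 × 21.6 + 8.13) = 0.25 × 18.066 = 4.5165 mm/d
ETc = Kc × ET₀ = 1.00 × 4.5165 = 4.5165 mm/d
Over 10 days: 4.5165 × 10 = 45.165 mm

45 mm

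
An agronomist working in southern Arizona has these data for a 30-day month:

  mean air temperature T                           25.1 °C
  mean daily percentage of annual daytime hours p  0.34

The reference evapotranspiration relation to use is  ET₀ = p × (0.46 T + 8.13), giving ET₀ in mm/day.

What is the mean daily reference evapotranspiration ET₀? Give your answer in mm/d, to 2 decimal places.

ET₀ = 0.34 × (0.46 × 25.1 + 8.13) = 0.34 × 19.676 = 6.6898 mm/d

6.69 mm/d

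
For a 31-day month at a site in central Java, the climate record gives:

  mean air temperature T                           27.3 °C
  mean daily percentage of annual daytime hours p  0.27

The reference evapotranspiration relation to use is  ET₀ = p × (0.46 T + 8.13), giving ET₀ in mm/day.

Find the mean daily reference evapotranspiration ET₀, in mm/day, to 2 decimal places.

5.59 mm/day

ET₀ = 0.27 × (0.46 × 27.3 + 8.13) = 0.27 × 20.688 = 5.5858 mm/d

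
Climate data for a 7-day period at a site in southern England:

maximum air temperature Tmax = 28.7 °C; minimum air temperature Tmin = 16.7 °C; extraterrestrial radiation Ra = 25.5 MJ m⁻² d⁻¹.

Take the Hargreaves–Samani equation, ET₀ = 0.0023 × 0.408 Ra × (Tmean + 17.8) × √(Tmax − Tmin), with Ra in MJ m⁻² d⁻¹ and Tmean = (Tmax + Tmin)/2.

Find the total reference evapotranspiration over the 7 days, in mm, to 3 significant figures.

Tmean = (28.7 + 16.7)/2 = 22.70 °C
0.408 Ra = 0.408 × 25.5 = 10.4040 mm/d equivalent
ET₀ = 0.0023 × 10.4040 × (22.70 + 17.8) × √12.0 = 0.0023 × 10.4040 × 40.50 × 3.4641 = 3.3572 mm/d
Over 7 days: 3.3572 × 7 = 23.500 mm

23.5 mm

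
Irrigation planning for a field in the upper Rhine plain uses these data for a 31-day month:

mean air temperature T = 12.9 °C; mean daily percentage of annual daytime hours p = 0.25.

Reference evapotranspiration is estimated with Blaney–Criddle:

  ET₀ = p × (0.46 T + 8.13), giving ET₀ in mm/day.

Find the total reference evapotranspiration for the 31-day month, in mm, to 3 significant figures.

ET₀ = 0.25 × (0.46 × 12.9 + 8.13) = 0.25 × 14.064 = 3.5160 mm/d
Monthly total = 3.5160 × 31 = 108.996 mm

109 mm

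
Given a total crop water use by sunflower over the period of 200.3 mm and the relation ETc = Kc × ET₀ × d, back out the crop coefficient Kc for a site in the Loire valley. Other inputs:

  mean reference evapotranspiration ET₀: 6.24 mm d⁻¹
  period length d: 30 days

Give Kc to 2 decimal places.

1.07

ETc = Kc × ET₀ × d  ⇒  Kc = ETc / (ET₀ × d)
Kc = 200.3 / (6.24 × 30) = 200.3 / 187.20 = 1.0700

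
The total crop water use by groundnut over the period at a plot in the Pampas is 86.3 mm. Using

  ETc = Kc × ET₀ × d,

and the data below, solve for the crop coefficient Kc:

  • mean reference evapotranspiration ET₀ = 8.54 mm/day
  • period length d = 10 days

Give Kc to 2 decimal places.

1.01

ETc = Kc × ET₀ × d  ⇒  Kc = ETc / (ET₀ × d)
Kc = 86.3 / (8.54 × 10) = 86.3 / 85.40 = 1.0105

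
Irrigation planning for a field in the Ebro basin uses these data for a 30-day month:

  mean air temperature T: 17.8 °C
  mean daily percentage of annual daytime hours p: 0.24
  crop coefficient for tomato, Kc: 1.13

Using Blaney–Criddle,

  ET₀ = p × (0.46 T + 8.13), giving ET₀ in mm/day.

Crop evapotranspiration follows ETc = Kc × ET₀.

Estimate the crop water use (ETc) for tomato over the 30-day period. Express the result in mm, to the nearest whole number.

ET₀ = 0.24 × (0.46 × 17.8 + 8.13) = 0.24 × 16.318 = 3.9163 mm/d
ETc = Kc × ET₀ = 1.13 × 3.9163 = 4.4254 mm/d
Over 30 days: 4.4254 × 30 = 132.762 mm

133 mm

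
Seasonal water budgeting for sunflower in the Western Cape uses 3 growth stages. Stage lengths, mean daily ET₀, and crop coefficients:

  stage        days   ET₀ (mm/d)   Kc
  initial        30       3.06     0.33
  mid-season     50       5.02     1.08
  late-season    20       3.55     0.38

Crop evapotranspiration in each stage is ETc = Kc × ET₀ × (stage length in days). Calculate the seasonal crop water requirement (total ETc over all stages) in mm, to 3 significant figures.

328 mm

initial: 0.33 × 3.06 × 30 = 30.29 mm
mid-season: 1.08 × 5.02 × 50 = 271.08 mm
late-season: 0.38 × 3.55 × 20 = 26.98 mm
Seasonal total = 328.35 mm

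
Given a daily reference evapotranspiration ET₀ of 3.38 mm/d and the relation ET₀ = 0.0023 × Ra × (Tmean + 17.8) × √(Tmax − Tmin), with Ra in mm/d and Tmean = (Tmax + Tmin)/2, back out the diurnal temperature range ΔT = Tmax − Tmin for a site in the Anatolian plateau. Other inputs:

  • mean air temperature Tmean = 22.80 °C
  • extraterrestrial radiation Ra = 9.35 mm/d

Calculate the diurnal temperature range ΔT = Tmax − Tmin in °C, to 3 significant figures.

15.0 °C

√ΔT = ET₀ / [0.0023 × Ra × (Tmean+17.8)] = 3.38 / (0.0023 × 9.35 × 40.60) = 3.8713
ΔT = 3.8713² = 14.987 °C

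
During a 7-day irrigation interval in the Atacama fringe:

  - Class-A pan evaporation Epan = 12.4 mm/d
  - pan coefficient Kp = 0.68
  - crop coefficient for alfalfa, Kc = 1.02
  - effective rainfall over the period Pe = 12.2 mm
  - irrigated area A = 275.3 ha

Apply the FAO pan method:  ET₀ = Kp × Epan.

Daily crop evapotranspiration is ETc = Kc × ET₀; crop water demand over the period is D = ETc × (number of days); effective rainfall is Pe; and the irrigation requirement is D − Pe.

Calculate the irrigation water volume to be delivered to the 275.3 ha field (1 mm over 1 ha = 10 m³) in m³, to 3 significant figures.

ET₀ = 0.68 × 12.4 = 8.4320 mm/d
ETc = Kc × ET₀ = 1.02 × 8.4320 = 8.6006 mm/d
Crop demand D = ETc × 7 d = 8.6006 × 7 = 60.204 mm
D − Pe = 60.204 − 12.2 = 48.004 mm
Volume = 48.004 mm × 275.3 ha × 10 = 132155.0 m³

132000 m³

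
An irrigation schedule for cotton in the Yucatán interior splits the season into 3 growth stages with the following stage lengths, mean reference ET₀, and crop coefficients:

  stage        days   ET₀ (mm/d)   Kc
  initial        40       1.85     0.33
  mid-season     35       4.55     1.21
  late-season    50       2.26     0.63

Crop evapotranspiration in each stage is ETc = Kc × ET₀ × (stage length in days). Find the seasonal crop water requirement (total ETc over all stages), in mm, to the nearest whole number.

288 mm

initial: 0.33 × 1.85 × 40 = 24.42 mm
mid-season: 1.21 × 4.55 × 35 = 192.69 mm
late-season: 0.63 × 2.26 × 50 = 71.19 mm
Seasonal total = 288.30 mm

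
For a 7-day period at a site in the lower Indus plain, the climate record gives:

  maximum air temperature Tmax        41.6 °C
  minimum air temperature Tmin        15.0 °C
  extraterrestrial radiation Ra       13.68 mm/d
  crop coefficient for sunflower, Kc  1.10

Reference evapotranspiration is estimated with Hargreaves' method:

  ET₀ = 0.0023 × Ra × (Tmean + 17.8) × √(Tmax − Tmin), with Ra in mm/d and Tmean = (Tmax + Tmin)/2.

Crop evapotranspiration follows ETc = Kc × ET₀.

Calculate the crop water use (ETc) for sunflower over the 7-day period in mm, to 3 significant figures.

57.6 mm

Tmean = (41.6 + 15.0)/2 = 28.30 °C
ET₀ = 0.0023 × 13.68 × (28.30 + 17.8) × √26.6 = 0.0023 × 13.68 × 46.10 × 5.1575 = 7.4809 mm/d
ETc = Kc × ET₀ = 1.10 × 7.4809 = 8.2290 mm/d
Over 7 days: 8.2290 × 7 = 57.603 mm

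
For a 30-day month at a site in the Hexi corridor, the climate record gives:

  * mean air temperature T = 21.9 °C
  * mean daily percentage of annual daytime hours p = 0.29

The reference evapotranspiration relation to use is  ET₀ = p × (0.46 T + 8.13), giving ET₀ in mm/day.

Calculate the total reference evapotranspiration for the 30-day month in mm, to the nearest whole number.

ET₀ = 0.29 × (0.46 × 21.9 + 8.13) = 0.29 × 18.204 = 5.2792 mm/d
Monthly total = 5.2792 × 30 = 158.376 mm

158 mm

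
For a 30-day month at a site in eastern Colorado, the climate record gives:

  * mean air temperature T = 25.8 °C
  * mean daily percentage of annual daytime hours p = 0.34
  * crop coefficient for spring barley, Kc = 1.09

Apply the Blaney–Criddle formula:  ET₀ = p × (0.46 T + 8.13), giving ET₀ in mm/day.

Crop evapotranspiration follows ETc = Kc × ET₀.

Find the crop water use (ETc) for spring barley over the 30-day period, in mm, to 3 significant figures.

222 mm

ET₀ = 0.34 × (0.46 × 25.8 + 8.13) = 0.34 × 19.998 = 6.7993 mm/d
ETc = Kc × ET₀ = 1.09 × 6.7993 = 7.4112 mm/d
Over 30 days: 7.4112 × 30 = 222.336 mm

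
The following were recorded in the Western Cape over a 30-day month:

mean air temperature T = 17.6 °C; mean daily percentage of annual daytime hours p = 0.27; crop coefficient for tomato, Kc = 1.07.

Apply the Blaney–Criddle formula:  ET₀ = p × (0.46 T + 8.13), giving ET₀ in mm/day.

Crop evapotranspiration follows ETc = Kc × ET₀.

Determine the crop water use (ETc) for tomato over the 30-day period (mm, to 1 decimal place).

140.6 mm

ET₀ = 0.27 × (0.46 × 17.6 + 8.13) = 0.27 × 16.226 = 4.3810 mm/d
ETc = Kc × ET₀ = 1.07 × 4.3810 = 4.6877 mm/d
Over 30 days: 4.6877 × 30 = 140.631 mm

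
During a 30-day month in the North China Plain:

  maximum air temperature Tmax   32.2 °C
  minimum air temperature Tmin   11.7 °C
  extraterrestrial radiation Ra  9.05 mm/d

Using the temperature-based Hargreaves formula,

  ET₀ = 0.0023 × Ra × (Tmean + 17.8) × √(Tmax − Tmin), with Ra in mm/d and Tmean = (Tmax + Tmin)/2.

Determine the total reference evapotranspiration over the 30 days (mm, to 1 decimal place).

Tmean = (32.2 + 11.7)/2 = 21.95 °C
ET₀ = 0.0023 × 9.05 × (21.95 + 17.8) × √20.5 = 0.0023 × 9.05 × 39.75 × 4.5277 = 3.7462 mm/d
Over 30 days: 3.7462 × 30 = 112.386 mm

112.4 mm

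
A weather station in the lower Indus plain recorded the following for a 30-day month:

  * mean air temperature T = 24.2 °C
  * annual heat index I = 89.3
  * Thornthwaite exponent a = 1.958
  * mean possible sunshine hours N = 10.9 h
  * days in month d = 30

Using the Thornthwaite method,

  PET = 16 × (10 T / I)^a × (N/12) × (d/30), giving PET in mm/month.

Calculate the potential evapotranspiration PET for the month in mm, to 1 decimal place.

10T/I = 10 × 24.2 / 89.3 = 2.7100
(10T/I)^a = 2.7100^1.958 = 7.0429
Uncorrected PET = 16 × 7.0429 = 112.686 mm
Correction = (N/12)(d/30) = (10.9/12)(30/30) = 0.9083
PET = 112.686 × 0.9083 = 102.353 mm/month

102.4 mm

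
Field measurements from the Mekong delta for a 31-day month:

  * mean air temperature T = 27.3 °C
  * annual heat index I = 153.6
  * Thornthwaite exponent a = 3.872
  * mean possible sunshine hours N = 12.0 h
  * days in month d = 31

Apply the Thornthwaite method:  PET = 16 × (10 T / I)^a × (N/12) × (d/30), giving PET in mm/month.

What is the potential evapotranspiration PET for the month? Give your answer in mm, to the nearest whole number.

10T/I = 10 × 27.3 / 153.6 = 1.7773
(10T/I)^a = 1.7773^3.872 = 9.2699
Uncorrected PET = 16 × 9.2699 = 148.318 mm
Correction = (N/12)(d/30) = (12.0/12)(31/30) = 1.0333
PET = 148.318 × 1.0333 = 153.257 mm/month

153 mm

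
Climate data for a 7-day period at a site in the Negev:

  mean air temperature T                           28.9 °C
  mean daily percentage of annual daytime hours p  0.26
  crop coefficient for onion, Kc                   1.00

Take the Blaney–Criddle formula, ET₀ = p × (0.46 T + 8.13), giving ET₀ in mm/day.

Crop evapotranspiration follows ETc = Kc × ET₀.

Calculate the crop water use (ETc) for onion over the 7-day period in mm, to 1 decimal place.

39.0 mm

ET₀ = 0.26 × (0.46 × 28.9 + 8.13) = 0.26 × 21.424 = 5.5702 mm/d
ETc = Kc × ET₀ = 1.00 × 5.5702 = 5.5702 mm/d
Over 7 days: 5.5702 × 7 = 38.991 mm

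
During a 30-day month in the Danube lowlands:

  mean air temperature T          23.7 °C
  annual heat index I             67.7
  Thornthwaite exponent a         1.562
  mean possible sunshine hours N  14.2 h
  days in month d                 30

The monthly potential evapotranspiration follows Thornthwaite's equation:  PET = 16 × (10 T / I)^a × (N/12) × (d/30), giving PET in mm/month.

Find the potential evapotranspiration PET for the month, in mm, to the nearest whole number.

134 mm

10T/I = 10 × 23.7 / 67.7 = 3.5007
(10T/I)^a = 3.5007^1.562 = 7.0790
Uncorrected PET = 16 × 7.0790 = 113.264 mm
Correction = (N/12)(d/30) = (14.2/12)(30/30) = 1.1833
PET = 113.264 × 1.1833 = 134.025 mm/month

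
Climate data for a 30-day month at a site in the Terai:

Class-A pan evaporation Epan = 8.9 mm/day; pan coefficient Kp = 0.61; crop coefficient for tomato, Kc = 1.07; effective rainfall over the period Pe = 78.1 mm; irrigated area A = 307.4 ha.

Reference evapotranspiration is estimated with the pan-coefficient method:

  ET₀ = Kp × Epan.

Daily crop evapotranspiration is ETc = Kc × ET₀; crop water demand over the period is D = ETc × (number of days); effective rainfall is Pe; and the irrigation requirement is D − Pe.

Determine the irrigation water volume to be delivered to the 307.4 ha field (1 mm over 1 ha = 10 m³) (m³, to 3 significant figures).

ET₀ = 0.61 × 8.9 = 5.4290 mm/d
ETc = Kc × ET₀ = 1.07 × 5.4290 = 5.8090 mm/d
Crop demand D = ETc × 30 d = 5.8090 × 30 = 174.270 mm
D − Pe = 174.270 − 78.1 = 96.170 mm
Volume = 96.170 mm × 307.4 ha × 10 = 295626.6 m³

296000 m³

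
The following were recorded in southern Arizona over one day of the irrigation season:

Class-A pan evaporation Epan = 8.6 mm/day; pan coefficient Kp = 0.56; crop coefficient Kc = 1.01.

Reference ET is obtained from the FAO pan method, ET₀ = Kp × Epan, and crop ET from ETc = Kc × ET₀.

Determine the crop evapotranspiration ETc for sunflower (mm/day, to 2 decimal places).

ET₀ = 0.56 × 8.6 = 4.8160 mm/d
ETc = Kc × ET₀ = 1.01 × 4.8160 = 4.8642 mm/d

4.86 mm/day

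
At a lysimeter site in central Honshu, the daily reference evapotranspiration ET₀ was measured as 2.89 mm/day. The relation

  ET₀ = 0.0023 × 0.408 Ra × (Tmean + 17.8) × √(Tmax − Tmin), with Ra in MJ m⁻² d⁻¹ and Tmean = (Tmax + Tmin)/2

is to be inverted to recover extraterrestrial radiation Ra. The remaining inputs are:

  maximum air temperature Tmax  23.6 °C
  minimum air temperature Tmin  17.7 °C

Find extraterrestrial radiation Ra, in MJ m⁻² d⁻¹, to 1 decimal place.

33.0 MJ m⁻² d⁻¹

Tmean = (23.6+17.7)/2 = 20.65 °C; ΔT = 5.9
Ra = ET₀ / [0.0023 × 0.408 × (Tmean+17.8) × √ΔT]
   = 2.89 / (0.0023 × 0.408 × 38.45 × 2.4290) = 32.975 MJ m⁻² d⁻¹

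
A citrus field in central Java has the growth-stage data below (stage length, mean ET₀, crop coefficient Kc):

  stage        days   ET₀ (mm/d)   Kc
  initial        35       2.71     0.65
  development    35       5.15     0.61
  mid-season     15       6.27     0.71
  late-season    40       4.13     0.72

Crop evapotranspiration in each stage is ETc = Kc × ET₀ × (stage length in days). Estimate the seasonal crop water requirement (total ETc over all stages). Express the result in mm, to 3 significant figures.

357 mm

initial: 0.65 × 2.71 × 35 = 61.65 mm
development: 0.61 × 5.15 × 35 = 109.95 mm
mid-season: 0.71 × 6.27 × 15 = 66.78 mm
late-season: 0.72 × 4.13 × 40 = 118.94 mm
Seasonal total = 357.32 mm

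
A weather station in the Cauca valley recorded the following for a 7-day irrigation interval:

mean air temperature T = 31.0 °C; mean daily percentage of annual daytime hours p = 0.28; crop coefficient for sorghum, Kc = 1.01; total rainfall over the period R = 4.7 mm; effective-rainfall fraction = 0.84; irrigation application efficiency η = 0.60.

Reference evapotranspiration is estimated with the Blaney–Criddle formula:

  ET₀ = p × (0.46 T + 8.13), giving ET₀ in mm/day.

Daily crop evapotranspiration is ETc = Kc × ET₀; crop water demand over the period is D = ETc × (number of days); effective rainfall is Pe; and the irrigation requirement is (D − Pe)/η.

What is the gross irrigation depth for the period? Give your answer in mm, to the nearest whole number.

ET₀ = 0.28 × (0.46 × 31.0 + 8.13) = 0.28 × 22.390 = 6.2692 mm/d
ETc = Kc × ET₀ = 1.01 × 6.2692 = 6.3319 mm/d
Crop demand D = ETc × 7 d = 6.3319 × 7 = 44.323 mm
Pe = 0.84 × 4.7 = 3.948 mm
D − Pe = 44.323 − 3.948 = 40.375 mm
Gross irrigation = 40.375 / 0.60 = 67.292 mm

67 mm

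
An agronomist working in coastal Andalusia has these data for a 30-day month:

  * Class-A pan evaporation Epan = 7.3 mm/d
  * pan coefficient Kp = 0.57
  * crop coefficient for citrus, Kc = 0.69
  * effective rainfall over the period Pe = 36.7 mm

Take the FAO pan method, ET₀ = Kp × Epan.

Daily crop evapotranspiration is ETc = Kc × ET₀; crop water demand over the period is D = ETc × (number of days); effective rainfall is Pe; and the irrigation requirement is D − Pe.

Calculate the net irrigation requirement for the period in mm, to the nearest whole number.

ET₀ = 0.57 × 7.3 = 4.1610 mm/d
ETc = Kc × ET₀ = 0.69 × 4.1610 = 2.8711 mm/d
Crop demand D = ETc × 30 d = 2.8711 × 30 = 86.133 mm
D − Pe = 86.133 − 36.7 = 49.433 mm

49 mm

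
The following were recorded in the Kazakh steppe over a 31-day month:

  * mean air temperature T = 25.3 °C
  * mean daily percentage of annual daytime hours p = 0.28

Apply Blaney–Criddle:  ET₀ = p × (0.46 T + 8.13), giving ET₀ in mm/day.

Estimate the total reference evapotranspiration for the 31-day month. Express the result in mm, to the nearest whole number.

ET₀ = 0.28 × (0.46 × 25.3 + 8.13) = 0.28 × 19.768 = 5.5350 mm/d
Monthly total = 5.5350 × 31 = 171.585 mm

172 mm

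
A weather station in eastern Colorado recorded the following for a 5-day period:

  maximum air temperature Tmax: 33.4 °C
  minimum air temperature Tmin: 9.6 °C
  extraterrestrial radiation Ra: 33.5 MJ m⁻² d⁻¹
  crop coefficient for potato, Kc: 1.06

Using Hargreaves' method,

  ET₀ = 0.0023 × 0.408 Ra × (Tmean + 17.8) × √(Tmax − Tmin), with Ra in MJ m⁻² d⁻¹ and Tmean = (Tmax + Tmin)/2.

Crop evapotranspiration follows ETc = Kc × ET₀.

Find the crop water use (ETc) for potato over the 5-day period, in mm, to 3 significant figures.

31.9 mm

Tmean = (33.4 + 9.6)/2 = 21.50 °C
0.408 Ra = 0.408 × 33.5 = 13.6680 mm/d equivalent
ET₀ = 0.0023 × 13.6680 × (21.50 + 17.8) × √23.8 = 0.0023 × 13.6680 × 39.30 × 4.8785 = 6.0271 mm/d
ETc = Kc × ET₀ = 1.06 × 6.0271 = 6.3887 mm/d
Over 5 days: 6.3887 × 5 = 31.944 mm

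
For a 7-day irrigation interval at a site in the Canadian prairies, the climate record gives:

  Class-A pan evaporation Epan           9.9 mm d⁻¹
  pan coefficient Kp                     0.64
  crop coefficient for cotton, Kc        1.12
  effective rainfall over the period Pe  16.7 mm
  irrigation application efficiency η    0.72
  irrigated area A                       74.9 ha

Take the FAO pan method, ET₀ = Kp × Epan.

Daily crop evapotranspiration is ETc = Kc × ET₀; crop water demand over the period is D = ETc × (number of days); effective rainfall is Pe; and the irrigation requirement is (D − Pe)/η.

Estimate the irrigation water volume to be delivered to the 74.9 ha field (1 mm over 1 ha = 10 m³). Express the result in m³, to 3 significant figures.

ET₀ = 0.64 × 9.9 = 6.3360 mm/d
ETc = Kc × ET₀ = 1.12 × 6.3360 = 7.0963 mm/d
Crop demand D = ETc × 7 d = 7.0963 × 7 = 49.674 mm
D − Pe = 49.674 − 16.7 = 32.974 mm
Gross irrigation = 32.974 / 0.72 = 45.797 mm
Volume = 45.797 mm × 74.9 ha × 10 = 34302.0 m³

34300 m³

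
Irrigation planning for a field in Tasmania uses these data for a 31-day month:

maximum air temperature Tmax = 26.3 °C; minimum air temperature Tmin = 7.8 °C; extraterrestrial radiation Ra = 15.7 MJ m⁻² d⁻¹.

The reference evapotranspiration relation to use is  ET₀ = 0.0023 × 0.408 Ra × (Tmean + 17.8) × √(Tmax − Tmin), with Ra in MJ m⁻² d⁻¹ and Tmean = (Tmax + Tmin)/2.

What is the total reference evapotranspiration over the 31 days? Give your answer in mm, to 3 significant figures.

68.5 mm

Tmean = (26.3 + 7.8)/2 = 17.05 °C
0.408 Ra = 0.408 × 15.7 = 6.4056 mm/d equivalent
ET₀ = 0.0023 × 6.4056 × (17.05 + 17.8) × √18.5 = 0.0023 × 6.4056 × 34.85 × 4.3012 = 2.2084 mm/d
Over 31 days: 2.2084 × 31 = 68.460 mm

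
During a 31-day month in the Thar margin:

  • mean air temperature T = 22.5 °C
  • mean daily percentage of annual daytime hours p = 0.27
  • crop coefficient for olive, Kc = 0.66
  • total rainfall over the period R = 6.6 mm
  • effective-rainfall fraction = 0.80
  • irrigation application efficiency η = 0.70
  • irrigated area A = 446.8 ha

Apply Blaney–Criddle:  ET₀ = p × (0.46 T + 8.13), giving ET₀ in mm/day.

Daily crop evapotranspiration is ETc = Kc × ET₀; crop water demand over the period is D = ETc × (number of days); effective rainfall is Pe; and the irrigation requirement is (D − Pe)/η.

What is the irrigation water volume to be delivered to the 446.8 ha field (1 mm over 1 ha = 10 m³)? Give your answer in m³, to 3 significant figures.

ET₀ = 0.27 × (0.46 × 22.5 + 8.13) = 0.27 × 18.480 = 4.9896 mm/d
ETc = Kc × ET₀ = 0.66 × 4.9896 = 3.2931 mm/d
Crop demand D = ETc × 31 d = 3.2931 × 31 = 102.086 mm
Pe = 0.80 × 6.6 = 5.280 mm
D − Pe = 102.086 − 5.280 = 96.806 mm
Gross irrigation = 96.806 / 0.70 = 138.294 mm
Volume = 138.294 mm × 446.8 ha × 10 = 617897.6 m³

618000 m³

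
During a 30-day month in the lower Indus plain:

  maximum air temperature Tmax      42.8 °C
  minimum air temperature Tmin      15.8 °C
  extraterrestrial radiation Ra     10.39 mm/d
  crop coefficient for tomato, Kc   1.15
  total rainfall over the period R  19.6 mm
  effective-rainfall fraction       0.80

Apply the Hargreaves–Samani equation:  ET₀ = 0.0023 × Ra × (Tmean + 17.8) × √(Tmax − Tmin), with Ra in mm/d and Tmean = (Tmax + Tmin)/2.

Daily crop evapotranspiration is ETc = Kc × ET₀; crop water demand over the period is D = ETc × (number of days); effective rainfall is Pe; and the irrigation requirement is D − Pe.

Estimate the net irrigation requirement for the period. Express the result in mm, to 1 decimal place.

186.1 mm

Tmean = (42.8 + 15.8)/2 = 29.30 °C
ET₀ = 0.0023 × 10.39 × (29.30 + 17.8) × √27.0 = 0.0023 × 10.39 × 47.10 × 5.1962 = 5.8486 mm/d
ETc = Kc × ET₀ = 1.15 × 5.8486 = 6.7259 mm/d
Crop demand D = ETc × 30 d = 6.7259 × 30 = 201.777 mm
Pe = 0.80 × 19.6 = 15.680 mm
D − Pe = 201.777 − 15.680 = 186.097 mm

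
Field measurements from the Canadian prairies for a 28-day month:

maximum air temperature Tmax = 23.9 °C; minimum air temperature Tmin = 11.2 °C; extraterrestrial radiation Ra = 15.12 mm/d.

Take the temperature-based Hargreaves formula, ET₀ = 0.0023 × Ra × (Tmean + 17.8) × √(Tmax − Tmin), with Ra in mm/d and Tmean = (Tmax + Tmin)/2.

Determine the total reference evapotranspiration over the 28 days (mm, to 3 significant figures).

123 mm

Tmean = (23.9 + 11.2)/2 = 17.55 °C
ET₀ = 0.0023 × 15.12 × (17.55 + 17.8) × √12.7 = 0.0023 × 15.12 × 35.35 × 3.5637 = 4.3810 mm/d
Over 28 days: 4.3810 × 28 = 122.668 mm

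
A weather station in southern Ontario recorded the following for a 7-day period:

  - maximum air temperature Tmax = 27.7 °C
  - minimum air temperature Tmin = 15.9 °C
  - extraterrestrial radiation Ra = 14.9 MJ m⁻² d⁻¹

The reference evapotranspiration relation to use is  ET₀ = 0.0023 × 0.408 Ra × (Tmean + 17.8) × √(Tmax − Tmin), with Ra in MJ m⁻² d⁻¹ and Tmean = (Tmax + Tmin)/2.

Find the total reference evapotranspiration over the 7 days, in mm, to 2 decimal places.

Tmean = (27.7 + 15.9)/2 = 21.80 °C
0.408 Ra = 0.408 × 14.9 = 6.0792 mm/d equivalent
ET₀ = 0.0023 × 6.0792 × (21.80 + 17.8) × √11.8 = 0.0023 × 6.0792 × 39.60 × 3.4351 = 1.9020 mm/d
Over 7 days: 1.9020 × 7 = 13.314 mm

13.31 mm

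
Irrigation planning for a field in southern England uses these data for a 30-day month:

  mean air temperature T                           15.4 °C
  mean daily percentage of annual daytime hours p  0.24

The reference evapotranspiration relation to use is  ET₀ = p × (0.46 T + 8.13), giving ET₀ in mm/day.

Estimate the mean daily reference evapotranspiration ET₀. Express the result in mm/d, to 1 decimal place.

ET₀ = 0.24 × (0.46 × 15.4 + 8.13) = 0.24 × 15.214 = 3.6514 mm/d

3.7 mm/d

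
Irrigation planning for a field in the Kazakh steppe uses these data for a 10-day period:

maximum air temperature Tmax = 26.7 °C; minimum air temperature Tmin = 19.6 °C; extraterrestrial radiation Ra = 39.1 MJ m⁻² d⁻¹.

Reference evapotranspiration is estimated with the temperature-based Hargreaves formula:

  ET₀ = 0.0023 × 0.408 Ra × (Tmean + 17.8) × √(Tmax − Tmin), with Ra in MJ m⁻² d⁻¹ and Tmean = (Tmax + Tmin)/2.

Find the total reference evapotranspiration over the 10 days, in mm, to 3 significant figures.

40.0 mm

Tmean = (26.7 + 19.6)/2 = 23.15 °C
0.408 Ra = 0.408 × 39.1 = 15.9528 mm/d equivalent
ET₀ = 0.0023 × 15.9528 × (23.15 + 17.8) × √7.1 = 0.0023 × 15.9528 × 40.95 × 2.6646 = 4.0036 mm/d
Over 10 days: 4.0036 × 10 = 40.036 mm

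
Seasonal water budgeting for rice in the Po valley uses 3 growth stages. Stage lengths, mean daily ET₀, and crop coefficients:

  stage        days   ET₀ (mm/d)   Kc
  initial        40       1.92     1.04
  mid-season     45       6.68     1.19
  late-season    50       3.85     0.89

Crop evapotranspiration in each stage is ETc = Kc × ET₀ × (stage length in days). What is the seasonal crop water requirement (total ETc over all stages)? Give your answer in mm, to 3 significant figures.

initial: 1.04 × 1.92 × 40 = 79.87 mm
mid-season: 1.19 × 6.68 × 45 = 357.71 mm
late-season: 0.89 × 3.85 × 50 = 171.33 mm
Seasonal total = 608.91 mm

609 mm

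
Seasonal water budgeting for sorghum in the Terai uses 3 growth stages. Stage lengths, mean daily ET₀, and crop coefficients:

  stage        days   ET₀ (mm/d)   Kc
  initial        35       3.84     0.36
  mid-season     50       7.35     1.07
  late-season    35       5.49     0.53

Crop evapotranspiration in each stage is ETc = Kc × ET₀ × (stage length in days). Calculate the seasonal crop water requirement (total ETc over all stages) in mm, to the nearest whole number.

initial: 0.36 × 3.84 × 35 = 48.38 mm
mid-season: 1.07 × 7.35 × 50 = 393.23 mm
late-season: 0.53 × 5.49 × 35 = 101.84 mm
Seasonal total = 543.45 mm

543 mm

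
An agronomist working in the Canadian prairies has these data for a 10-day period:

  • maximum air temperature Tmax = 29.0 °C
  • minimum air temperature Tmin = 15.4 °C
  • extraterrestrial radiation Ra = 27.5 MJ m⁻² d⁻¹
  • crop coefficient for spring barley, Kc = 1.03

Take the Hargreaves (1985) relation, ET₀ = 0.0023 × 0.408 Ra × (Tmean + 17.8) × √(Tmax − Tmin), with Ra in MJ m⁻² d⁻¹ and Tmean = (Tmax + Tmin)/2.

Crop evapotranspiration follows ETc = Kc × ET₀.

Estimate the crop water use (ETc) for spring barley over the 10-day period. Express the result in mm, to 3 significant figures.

39.2 mm

Tmean = (29.0 + 15.4)/2 = 22.20 °C
0.408 Ra = 0.408 × 27.5 = 11.2200 mm/d equivalent
ET₀ = 0.0023 × 11.2200 × (22.20 + 17.8) × √13.6 = 0.0023 × 11.2200 × 40.00 × 3.6878 = 3.8067 mm/d
ETc = Kc × ET₀ = 1.03 × 3.8067 = 3.9209 mm/d
Over 10 days: 3.9209 × 10 = 39.209 mm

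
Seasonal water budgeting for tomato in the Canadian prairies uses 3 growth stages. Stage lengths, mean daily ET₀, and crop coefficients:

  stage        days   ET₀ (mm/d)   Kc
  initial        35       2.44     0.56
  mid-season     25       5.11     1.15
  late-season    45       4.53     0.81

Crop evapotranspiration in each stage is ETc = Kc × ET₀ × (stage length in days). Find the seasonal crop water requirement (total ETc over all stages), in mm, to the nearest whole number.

360 mm

initial: 0.56 × 2.44 × 35 = 47.82 mm
mid-season: 1.15 × 5.11 × 25 = 146.91 mm
late-season: 0.81 × 4.53 × 45 = 165.12 mm
Seasonal total = 359.85 mm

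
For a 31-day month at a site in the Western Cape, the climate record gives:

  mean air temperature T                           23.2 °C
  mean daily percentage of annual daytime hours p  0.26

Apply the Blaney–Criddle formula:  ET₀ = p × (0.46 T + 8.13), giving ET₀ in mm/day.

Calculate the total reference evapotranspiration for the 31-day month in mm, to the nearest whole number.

152 mm

ET₀ = 0.26 × (0.46 × 23.2 + 8.13) = 0.26 × 18.802 = 4.8885 mm/d
Monthly total = 4.8885 × 31 = 151.544 mm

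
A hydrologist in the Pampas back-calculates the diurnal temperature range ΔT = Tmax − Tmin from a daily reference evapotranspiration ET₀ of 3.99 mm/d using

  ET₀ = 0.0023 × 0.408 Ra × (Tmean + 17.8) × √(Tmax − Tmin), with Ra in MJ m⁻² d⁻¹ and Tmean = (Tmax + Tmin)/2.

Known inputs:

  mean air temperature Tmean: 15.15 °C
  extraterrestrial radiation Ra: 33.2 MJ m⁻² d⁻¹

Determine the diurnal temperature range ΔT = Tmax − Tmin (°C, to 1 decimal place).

√ΔT = ET₀ / [0.0023 × 0.408 × Ra × (Tmean+17.8)] = 3.99 / (0.0023 × 13.5456 × 32.95) = 3.8868
ΔT = 3.8868² = 15.107 °C

15.1 °C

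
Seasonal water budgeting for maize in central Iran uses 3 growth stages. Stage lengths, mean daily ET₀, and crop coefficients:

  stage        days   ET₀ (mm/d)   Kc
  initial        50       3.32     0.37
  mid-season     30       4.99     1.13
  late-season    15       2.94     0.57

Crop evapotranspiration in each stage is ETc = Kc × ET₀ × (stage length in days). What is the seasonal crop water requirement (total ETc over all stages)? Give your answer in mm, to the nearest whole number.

256 mm

initial: 0.37 × 3.32 × 50 = 61.42 mm
mid-season: 1.13 × 4.99 × 30 = 169.16 mm
late-season: 0.57 × 2.94 × 15 = 25.14 mm
Seasonal total = 255.72 mm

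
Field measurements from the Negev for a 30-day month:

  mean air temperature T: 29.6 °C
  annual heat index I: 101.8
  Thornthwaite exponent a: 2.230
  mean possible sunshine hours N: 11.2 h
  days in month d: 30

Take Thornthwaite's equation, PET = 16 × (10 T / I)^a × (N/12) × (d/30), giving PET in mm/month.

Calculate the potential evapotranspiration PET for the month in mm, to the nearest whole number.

161 mm

10T/I = 10 × 29.6 / 101.8 = 2.9077
(10T/I)^a = 2.9077^2.230 = 10.8073
Uncorrected PET = 16 × 10.8073 = 172.917 mm
Correction = (N/12)(d/30) = (11.2/12)(30/30) = 0.9333
PET = 172.917 × 0.9333 = 161.383 mm/month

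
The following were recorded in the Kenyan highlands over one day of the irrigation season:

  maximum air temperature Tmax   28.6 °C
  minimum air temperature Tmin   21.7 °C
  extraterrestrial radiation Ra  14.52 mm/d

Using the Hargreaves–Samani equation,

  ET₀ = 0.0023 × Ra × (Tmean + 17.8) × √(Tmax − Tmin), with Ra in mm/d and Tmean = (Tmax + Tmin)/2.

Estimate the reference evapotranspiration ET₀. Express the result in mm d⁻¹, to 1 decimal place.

Tmean = (28.6 + 21.7)/2 = 25.15 °C
ET₀ = 0.0023 × 14.52 × (25.15 + 17.8) × √6.9 = 0.0023 × 14.52 × 42.95 × 2.6268 = 3.7678 mm/d

3.8 mm d⁻¹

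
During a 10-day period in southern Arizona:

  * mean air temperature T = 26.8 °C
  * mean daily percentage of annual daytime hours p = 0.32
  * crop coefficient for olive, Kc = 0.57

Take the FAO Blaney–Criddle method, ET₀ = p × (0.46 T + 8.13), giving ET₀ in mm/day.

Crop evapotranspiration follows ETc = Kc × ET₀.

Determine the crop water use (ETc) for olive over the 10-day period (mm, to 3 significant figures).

ET₀ = 0.32 × (0.46 × 26.8 + 8.13) = 0.32 × 20.458 = 6.5466 mm/d
ETc = Kc × ET₀ = 0.57 × 6.5466 = 3.7316 mm/d
Over 10 days: 3.7316 × 10 = 37.316 mm

37.3 mm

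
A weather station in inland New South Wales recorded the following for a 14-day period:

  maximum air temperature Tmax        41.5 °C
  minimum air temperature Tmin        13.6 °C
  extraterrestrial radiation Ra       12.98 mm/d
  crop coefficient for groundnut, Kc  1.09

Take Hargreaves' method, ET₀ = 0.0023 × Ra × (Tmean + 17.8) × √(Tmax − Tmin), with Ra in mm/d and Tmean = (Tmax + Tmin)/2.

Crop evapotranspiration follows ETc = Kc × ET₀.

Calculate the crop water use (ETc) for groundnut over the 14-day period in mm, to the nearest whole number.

Tmean = (41.5 + 13.6)/2 = 27.55 °C
ET₀ = 0.0023 × 12.98 × (27.55 + 17.8) × √27.9 = 0.0023 × 12.98 × 45.35 × 5.2820 = 7.1512 mm/d
ETc = Kc × ET₀ = 1.09 × 7.1512 = 7.7948 mm/d
Over 14 days: 7.7948 × 14 = 109.127 mm

109 mm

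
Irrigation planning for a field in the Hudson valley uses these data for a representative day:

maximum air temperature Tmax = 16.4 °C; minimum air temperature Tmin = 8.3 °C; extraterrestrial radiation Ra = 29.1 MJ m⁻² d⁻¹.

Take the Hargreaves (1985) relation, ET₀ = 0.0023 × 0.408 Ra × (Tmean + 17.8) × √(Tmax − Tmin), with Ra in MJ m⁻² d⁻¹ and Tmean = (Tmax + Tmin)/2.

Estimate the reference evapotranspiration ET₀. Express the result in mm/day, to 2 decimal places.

2.34 mm/day

Tmean = (16.4 + 8.3)/2 = 12.35 °C
0.408 Ra = 0.408 × 29.1 = 11.8728 mm/d equivalent
ET₀ = 0.0023 × 11.8728 × (12.35 + 17.8) × √8.1 = 0.0023 × 11.8728 × 30.15 × 2.8460 = 2.3432 mm/d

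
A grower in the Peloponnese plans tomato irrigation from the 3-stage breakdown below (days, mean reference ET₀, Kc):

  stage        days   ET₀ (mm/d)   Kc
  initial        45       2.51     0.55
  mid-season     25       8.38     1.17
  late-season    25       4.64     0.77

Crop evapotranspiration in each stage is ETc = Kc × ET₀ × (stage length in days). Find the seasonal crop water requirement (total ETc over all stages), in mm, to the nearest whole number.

397 mm

initial: 0.55 × 2.51 × 45 = 62.12 mm
mid-season: 1.17 × 8.38 × 25 = 245.12 mm
late-season: 0.77 × 4.64 × 25 = 89.32 mm
Seasonal total = 396.56 mm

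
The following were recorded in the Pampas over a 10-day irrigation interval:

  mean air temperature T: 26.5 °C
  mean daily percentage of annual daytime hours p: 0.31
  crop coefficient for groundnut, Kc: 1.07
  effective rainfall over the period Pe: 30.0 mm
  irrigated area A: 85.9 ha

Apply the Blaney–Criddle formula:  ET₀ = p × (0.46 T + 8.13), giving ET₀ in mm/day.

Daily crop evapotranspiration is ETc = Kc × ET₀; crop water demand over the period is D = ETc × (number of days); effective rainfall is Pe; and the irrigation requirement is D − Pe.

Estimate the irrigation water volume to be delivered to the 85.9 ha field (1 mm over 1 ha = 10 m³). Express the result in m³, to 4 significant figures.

ET₀ = 0.31 × (0.46 × 26.5 + 8.13) = 0.31 × 20.320 = 6.2992 mm/d
ETc = Kc × ET₀ = 1.07 × 6.2992 = 6.7401 mm/d
Crop demand D = ETc × 10 d = 6.7401 × 10 = 67.401 mm
D − Pe = 67.401 − 30.0 = 37.401 mm
Volume = 37.401 mm × 85.9 ha × 10 = 32127.5 m³

32130 m³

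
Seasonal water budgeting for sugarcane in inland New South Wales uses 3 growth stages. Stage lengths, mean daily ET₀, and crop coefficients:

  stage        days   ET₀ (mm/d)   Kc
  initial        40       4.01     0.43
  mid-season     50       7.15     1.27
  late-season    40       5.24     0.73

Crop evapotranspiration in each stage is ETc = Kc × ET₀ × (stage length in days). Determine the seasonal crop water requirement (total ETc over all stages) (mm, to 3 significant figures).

initial: 0.43 × 4.01 × 40 = 68.97 mm
mid-season: 1.27 × 7.15 × 50 = 454.03 mm
late-season: 0.73 × 5.24 × 40 = 153.01 mm
Seasonal total = 676.01 mm

676 mm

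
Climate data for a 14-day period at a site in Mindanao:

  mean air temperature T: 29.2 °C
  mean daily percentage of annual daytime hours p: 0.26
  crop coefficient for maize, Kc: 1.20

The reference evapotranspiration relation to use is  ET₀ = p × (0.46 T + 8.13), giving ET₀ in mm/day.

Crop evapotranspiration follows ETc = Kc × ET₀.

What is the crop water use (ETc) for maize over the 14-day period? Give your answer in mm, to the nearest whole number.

ET₀ = 0.26 × (0.46 × 29.2 + 8.13) = 0.26 × 21.562 = 5.6061 mm/d
ETc = Kc × ET₀ = 1.20 × 5.6061 = 6.7273 mm/d
Over 14 days: 6.7273 × 14 = 94.182 mm

94 mm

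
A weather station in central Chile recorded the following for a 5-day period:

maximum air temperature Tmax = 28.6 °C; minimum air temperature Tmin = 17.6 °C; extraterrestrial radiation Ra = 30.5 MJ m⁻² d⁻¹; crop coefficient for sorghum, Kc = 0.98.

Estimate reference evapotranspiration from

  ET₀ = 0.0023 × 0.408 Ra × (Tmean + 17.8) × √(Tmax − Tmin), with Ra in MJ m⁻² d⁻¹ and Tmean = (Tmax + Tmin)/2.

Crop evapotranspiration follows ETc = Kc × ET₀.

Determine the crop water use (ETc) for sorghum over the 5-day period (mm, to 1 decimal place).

19.0 mm

Tmean = (28.6 + 17.6)/2 = 23.10 °C
0.408 Ra = 0.408 × 30.5 = 12.4440 mm/d equivalent
ET₀ = 0.0023 × 12.4440 × (23.10 + 17.8) × √11.0 = 0.0023 × 12.4440 × 40.90 × 3.3166 = 3.8824 mm/d
ETc = Kc × ET₀ = 0.98 × 3.8824 = 3.8048 mm/d
Over 5 days: 3.8048 × 5 = 19.024 mm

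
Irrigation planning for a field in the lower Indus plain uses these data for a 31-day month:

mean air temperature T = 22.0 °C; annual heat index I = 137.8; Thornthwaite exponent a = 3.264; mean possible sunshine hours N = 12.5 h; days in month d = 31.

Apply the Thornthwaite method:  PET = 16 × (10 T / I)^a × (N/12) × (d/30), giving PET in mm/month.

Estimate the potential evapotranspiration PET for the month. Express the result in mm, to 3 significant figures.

79.3 mm

10T/I = 10 × 22.0 / 137.8 = 1.5965
(10T/I)^a = 1.5965^3.264 = 4.6041
Uncorrected PET = 16 × 4.6041 = 73.666 mm
Correction = (N/12)(d/30) = (12.5/12)(31/30) = 1.0764
PET = 73.666 × 1.0764 = 79.294 mm/month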